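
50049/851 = 58+691/851=58.81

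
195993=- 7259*( - 27 )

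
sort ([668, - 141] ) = [-141, 668 ] 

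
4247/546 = 4247/546 = 7.78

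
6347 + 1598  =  7945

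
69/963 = 23/321 = 0.07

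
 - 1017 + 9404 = 8387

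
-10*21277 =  - 212770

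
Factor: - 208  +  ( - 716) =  - 924 = - 2^2*3^1*7^1*11^1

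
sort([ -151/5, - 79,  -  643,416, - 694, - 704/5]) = [ - 694, - 643, - 704/5, - 79, - 151/5, 416]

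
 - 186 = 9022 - 9208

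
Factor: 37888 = 2^10 *37^1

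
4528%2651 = 1877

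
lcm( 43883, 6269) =43883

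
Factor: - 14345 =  - 5^1 * 19^1 * 151^1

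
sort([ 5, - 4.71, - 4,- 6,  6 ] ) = [ - 6 , -4.71,-4, 5, 6]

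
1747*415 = 725005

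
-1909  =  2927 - 4836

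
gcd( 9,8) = 1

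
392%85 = 52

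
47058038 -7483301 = 39574737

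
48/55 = 48/55 = 0.87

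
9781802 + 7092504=16874306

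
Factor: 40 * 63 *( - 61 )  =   - 2^3*3^2*5^1*7^1 * 61^1 =-  153720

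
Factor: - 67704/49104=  - 91/66 =- 2^( - 1 ) * 3^( - 1)*7^1*11^( - 1 )*13^1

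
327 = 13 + 314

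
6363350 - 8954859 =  -2591509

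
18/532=9/266 = 0.03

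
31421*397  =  12474137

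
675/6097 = 675/6097 = 0.11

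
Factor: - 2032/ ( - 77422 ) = 2^3*127^1*38711^(- 1) =1016/38711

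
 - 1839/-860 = 1839/860 = 2.14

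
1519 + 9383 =10902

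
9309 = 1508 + 7801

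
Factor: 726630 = 2^1*3^1*5^1*53^1 * 457^1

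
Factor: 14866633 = 14866633^1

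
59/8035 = 59/8035 = 0.01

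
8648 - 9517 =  - 869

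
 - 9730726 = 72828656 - 82559382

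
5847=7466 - 1619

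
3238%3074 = 164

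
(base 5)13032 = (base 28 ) 189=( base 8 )1771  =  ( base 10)1017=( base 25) 1FH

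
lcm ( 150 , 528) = 13200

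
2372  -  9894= - 7522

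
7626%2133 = 1227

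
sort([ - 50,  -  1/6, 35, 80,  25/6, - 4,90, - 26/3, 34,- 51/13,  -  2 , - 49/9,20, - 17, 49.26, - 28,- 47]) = [ - 50 ,-47, - 28, - 17,-26/3,-49/9, - 4, - 51/13, - 2, - 1/6, 25/6,20,34,  35, 49.26 , 80 , 90]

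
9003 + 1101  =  10104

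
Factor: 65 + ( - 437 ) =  - 372 = -  2^2*3^1*31^1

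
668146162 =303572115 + 364574047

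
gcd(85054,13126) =2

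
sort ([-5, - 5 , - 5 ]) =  [ - 5, - 5, -5] 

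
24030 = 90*267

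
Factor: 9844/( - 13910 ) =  - 2^1 * 5^( -1)*13^(  -  1)*23^1 = - 46/65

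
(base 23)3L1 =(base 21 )4ed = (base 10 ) 2071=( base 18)671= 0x817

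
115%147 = 115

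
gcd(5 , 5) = 5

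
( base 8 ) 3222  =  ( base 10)1682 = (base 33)1hw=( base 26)2CI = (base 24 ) 2M2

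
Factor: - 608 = - 2^5*19^1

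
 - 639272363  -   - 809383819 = 170111456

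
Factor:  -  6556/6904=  - 1639/1726 = - 2^( - 1)*11^1*149^1*863^ ( - 1)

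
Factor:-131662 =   -  2^1 * 65831^1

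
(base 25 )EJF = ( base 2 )10010000011000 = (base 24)g10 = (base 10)9240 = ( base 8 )22030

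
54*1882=101628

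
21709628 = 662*32794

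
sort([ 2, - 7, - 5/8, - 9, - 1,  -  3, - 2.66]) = [-9, - 7, - 3, -2.66, - 1  ,-5/8,  2 ]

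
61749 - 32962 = 28787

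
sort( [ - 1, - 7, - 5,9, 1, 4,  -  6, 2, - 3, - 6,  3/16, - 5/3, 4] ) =[  -  7,  -  6, - 6, - 5, - 3 , - 5/3 , - 1,  3/16, 1,2,4, 4,  9]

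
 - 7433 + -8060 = - 15493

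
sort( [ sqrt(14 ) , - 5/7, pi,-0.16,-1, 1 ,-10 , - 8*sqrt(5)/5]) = [ - 10, - 8*sqrt(5)/5, - 1, - 5/7, - 0.16,  1,pi,sqrt(14 )]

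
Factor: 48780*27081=2^2*3^5*5^1 * 17^1* 59^1*271^1  =  1321011180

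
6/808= 3/404= 0.01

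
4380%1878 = 624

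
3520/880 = 4 = 4.00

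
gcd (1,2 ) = 1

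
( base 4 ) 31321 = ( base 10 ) 889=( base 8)1571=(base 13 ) 535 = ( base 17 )315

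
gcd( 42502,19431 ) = 1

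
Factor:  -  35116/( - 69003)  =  2^2*3^( - 2)*11^( - 1)*17^(  -  1)* 41^(-1 )*8779^1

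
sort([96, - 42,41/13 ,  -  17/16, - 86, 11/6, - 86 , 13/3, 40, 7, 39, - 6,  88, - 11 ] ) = [-86,-86 , - 42, - 11, - 6, - 17/16,  11/6,41/13, 13/3,7,39,40,88, 96]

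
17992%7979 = 2034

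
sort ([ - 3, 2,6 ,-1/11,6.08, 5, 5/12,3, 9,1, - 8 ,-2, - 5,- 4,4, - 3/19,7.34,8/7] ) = [ - 8, - 5, - 4,-3, - 2,-3/19, - 1/11,5/12,1 , 8/7, 2,3, 4, 5,6,6.08, 7.34, 9]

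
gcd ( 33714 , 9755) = 1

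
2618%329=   315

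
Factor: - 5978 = -2^1*7^2*61^1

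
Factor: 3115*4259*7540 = 2^2 * 5^2*7^1*13^1*29^1*89^1*4259^1 = 100031558900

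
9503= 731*13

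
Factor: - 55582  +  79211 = 23629=23629^1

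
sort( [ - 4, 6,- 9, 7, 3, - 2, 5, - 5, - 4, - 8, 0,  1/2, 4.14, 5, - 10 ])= [ - 10,-9, - 8, - 5, - 4, - 4, - 2, 0 , 1/2,  3, 4.14,5, 5, 6,7] 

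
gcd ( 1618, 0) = 1618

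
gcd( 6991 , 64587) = 1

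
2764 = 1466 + 1298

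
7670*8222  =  63062740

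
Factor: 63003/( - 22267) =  - 3^1 * 7^ (  -  1) * 3181^( - 1 ) * 21001^1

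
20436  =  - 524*( - 39 )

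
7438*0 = 0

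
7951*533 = 4237883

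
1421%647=127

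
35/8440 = 7/1688 = 0.00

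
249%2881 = 249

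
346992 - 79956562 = - 79609570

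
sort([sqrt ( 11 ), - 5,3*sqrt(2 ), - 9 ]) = [ - 9,  -  5,sqrt ( 11 ),  3*sqrt ( 2) ]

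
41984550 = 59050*711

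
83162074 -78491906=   4670168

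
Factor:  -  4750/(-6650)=5^1*7^(-1 ) = 5/7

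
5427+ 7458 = 12885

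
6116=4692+1424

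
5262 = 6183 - 921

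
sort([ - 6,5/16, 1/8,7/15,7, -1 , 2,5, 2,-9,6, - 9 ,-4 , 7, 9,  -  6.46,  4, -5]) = [ - 9, - 9,-6.46, - 6, - 5, - 4 , - 1, 1/8, 5/16,7/15, 2,  2,4,5  ,  6,7,7,9] 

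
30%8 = 6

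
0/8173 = 0 = 0.00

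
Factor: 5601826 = 2^1*421^1*6653^1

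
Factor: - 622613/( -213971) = 37^( - 1)*5783^(- 1)*622613^1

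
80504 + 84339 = 164843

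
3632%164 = 24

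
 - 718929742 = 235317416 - 954247158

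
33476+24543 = 58019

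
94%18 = 4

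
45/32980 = 9/6596 = 0.00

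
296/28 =10 +4/7  =  10.57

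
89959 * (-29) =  - 2608811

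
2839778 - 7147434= - 4307656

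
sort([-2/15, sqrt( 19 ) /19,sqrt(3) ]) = [- 2/15, sqrt(19)/19, sqrt( 3)]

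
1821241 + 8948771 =10770012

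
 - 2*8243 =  - 16486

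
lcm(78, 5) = 390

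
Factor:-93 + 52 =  - 41^1= - 41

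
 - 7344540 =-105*69948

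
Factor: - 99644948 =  - 2^2*13^1*1916249^1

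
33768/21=1608 = 1608.00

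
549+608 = 1157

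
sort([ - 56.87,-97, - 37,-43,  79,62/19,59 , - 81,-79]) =[ -97, - 81, - 79,-56.87, - 43,- 37,  62/19,  59, 79] 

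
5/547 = 5/547= 0.01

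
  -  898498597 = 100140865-998639462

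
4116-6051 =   -  1935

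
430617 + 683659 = 1114276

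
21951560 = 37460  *586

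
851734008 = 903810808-52076800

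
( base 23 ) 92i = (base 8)11331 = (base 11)3697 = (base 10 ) 4825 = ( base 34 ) 45V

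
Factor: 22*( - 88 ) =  - 1936 = - 2^4*11^2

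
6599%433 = 104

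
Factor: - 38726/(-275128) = 67/476 = 2^( - 2 )*7^(-1 )*17^(  -  1) * 67^1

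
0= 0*15065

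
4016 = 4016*1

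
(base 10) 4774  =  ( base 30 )594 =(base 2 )1001010100110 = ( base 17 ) g8e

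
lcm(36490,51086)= 255430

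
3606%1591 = 424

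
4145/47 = 4145/47 = 88.19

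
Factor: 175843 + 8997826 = 37^2*6701^1 = 9173669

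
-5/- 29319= 5/29319 = 0.00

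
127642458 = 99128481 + 28513977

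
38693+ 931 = 39624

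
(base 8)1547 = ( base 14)463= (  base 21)1ka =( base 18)2c7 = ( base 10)871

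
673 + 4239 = 4912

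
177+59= 236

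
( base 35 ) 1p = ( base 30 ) 20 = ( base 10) 60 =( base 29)22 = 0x3c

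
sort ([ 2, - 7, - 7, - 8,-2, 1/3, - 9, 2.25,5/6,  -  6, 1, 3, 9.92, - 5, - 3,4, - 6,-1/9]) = [ - 9, - 8, - 7,  -  7,-6, - 6, - 5, - 3, - 2 , - 1/9, 1/3 , 5/6, 1,  2,2.25,3, 4,9.92 ]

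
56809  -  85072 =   -  28263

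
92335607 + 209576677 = 301912284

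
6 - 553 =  - 547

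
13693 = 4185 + 9508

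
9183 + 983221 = 992404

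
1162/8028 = 581/4014 = 0.14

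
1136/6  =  189  +  1/3 = 189.33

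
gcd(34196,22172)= 4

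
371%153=65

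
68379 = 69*991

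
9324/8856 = 1 + 13/246 = 1.05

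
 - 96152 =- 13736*7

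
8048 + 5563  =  13611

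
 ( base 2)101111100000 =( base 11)2314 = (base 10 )3040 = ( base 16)BE0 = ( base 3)11011121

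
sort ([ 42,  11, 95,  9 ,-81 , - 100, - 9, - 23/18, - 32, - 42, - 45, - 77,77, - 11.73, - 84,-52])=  [- 100,-84, - 81, - 77, - 52, - 45, - 42, -32, - 11.73 ,- 9,  -  23/18,9 , 11 , 42,77,95 ]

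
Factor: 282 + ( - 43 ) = 239 = 239^1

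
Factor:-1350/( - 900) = 3/2 = 2^( - 1)*3^1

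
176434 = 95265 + 81169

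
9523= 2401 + 7122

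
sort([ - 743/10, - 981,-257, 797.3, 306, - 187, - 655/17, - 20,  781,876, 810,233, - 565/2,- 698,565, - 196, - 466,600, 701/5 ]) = [  -  981, - 698, - 466, - 565/2,-257, - 196, - 187, - 743/10,-655/17, - 20,701/5, 233, 306,565, 600, 781,797.3,810,876]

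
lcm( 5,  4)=20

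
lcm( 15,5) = 15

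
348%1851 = 348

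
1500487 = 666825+833662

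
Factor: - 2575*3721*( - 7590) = 72724154250 = 2^1 * 3^1*5^3* 11^1*23^1*61^2*103^1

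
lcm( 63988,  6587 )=447916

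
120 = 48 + 72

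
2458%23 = 20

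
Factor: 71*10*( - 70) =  - 2^2*5^2*7^1*71^1 = - 49700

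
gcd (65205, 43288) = 7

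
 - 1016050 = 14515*( -70 )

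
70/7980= 1/114=0.01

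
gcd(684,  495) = 9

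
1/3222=1/3222 =0.00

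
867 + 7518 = 8385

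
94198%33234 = 27730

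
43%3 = 1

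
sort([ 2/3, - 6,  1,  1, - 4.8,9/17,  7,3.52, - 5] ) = [ - 6, - 5, - 4.8,9/17 , 2/3,1, 1,  3.52,  7]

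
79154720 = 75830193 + 3324527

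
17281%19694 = 17281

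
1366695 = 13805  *99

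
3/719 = 3/719 = 0.00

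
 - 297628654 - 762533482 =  - 1060162136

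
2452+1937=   4389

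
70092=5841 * 12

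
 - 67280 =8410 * ( - 8)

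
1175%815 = 360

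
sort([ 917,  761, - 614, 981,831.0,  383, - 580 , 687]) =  [ - 614, - 580,  383,687 , 761, 831.0, 917,981]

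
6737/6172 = 6737/6172 = 1.09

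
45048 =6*7508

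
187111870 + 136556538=323668408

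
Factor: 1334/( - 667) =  - 2^1 =- 2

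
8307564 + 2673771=10981335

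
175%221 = 175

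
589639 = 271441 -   -  318198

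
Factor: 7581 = 3^1*7^1 * 19^2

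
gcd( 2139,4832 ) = 1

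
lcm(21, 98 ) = 294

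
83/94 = 83/94 = 0.88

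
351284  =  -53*( - 6628) 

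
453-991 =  - 538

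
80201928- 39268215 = 40933713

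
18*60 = 1080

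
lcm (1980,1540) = 13860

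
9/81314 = 9/81314 = 0.00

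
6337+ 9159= 15496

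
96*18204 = 1747584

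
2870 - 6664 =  - 3794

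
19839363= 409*48507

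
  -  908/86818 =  - 1 + 42955/43409= - 0.01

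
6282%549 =243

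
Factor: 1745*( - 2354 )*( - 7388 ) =30347909240 = 2^3 * 5^1 * 11^1*107^1*349^1 * 1847^1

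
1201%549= 103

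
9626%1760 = 826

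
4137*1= 4137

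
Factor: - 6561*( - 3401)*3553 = 79281503433 = 3^8*11^1*17^1*19^2*179^1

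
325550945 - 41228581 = 284322364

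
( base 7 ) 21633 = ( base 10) 5463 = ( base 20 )dd3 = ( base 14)1DC3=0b1010101010111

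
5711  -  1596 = 4115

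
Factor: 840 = 2^3*3^1*5^1*7^1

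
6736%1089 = 202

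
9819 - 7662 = 2157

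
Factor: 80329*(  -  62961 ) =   -  3^1*31^1*677^1*80329^1 = - 5057594169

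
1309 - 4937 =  -3628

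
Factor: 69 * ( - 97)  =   - 6693 = - 3^1 * 23^1 * 97^1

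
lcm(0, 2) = 0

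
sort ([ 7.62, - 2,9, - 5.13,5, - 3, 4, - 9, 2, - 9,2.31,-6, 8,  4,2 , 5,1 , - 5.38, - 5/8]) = [ - 9, - 9, - 6,- 5.38, - 5.13,  -  3, - 2, - 5/8, 1, 2,2,2.31, 4, 4, 5,  5, 7.62, 8, 9] 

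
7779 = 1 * 7779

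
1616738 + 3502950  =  5119688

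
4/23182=2/11591 = 0.00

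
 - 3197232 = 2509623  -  5706855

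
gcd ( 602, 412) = 2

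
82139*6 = 492834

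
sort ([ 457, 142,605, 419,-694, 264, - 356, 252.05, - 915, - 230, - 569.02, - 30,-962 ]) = [ - 962,-915, - 694, - 569.02,-356, - 230,-30, 142, 252.05, 264,419, 457, 605]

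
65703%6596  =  6339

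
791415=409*1935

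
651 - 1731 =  - 1080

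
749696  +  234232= 983928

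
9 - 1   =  8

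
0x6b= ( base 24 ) 4b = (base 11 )98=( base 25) 47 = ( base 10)107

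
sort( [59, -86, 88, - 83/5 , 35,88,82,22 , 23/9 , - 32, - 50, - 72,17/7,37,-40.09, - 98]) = [-98, - 86, - 72, - 50, - 40.09 , - 32  ,-83/5,17/7,  23/9,  22, 35 , 37, 59, 82,  88,88]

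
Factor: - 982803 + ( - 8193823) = - 2^1*607^1* 7559^1 = - 9176626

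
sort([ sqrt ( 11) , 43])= [ sqrt( 11), 43]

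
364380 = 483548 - 119168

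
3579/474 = 7 + 87/158 = 7.55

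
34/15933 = 34/15933 = 0.00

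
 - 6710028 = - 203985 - 6506043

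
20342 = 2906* 7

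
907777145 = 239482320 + 668294825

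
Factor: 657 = 3^2*73^1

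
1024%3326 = 1024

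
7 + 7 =14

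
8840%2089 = 484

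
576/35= 16 + 16/35  =  16.46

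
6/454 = 3/227= 0.01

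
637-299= 338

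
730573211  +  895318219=1625891430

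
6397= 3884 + 2513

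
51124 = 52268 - 1144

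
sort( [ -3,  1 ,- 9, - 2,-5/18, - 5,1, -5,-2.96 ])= [-9 , - 5, - 5, - 3, - 2.96, - 2, - 5/18,1,1] 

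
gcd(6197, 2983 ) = 1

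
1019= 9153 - 8134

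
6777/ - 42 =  -162 + 9/14 = -  161.36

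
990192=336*2947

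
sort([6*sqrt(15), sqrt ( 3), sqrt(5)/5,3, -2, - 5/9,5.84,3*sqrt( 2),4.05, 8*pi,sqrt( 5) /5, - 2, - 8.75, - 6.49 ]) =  [ - 8.75, - 6.49, - 2, - 2, - 5/9, sqrt(5)/5,sqrt(5 ) /5,sqrt(3), 3,4.05, 3*sqrt(2 ),5.84,6 * sqrt(15) , 8 * pi] 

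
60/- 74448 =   -  5/6204 = -0.00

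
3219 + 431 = 3650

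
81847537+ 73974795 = 155822332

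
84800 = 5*16960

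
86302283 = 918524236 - 832221953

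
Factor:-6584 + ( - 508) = -2^2*3^2  *  197^1 = - 7092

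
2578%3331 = 2578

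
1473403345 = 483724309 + 989679036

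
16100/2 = 8050 = 8050.00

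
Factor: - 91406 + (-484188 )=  - 2^1 * 79^1*3643^1 = - 575594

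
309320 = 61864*5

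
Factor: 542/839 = 2^1*271^1 * 839^ (- 1)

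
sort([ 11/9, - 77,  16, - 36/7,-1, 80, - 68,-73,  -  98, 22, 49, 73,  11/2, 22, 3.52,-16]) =[ - 98, - 77 ,- 73, - 68 , - 16, - 36/7, - 1, 11/9, 3.52 , 11/2  ,  16,  22, 22, 49,73,80] 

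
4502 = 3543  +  959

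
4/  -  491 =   -  4/491 = -0.01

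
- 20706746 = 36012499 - 56719245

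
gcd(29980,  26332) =4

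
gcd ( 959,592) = 1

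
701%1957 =701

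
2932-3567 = -635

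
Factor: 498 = 2^1*3^1*83^1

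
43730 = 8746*5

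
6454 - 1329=5125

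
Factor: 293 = 293^1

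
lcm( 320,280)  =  2240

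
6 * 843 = 5058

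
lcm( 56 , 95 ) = 5320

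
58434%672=642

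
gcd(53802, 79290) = 18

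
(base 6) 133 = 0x39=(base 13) 45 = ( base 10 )57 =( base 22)2D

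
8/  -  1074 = - 1 + 533/537= - 0.01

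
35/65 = 7/13 = 0.54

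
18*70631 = 1271358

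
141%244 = 141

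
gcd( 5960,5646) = 2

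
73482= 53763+19719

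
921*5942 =5472582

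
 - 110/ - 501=110/501 = 0.22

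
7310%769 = 389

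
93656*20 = 1873120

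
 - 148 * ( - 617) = 91316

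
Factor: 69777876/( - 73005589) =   -  2^2*3^1*7^1*31^( - 1)*  109^1*7621^1*2355019^ ( - 1)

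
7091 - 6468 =623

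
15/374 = 15/374 = 0.04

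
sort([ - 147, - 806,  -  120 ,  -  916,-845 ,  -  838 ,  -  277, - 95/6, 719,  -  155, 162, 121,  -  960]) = [ - 960, - 916, - 845 , - 838 ,  -  806 ,-277, - 155,  -  147 , - 120 , - 95/6,121,162, 719]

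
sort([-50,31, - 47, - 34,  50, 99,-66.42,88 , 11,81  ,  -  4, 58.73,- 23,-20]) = [-66.42,-50, - 47, - 34, - 23,- 20,-4,11 , 31, 50, 58.73, 81, 88, 99]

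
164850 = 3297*50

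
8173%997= 197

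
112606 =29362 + 83244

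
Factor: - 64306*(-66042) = 2^2*3^3*11^1*37^1*79^1 * 1223^1= 4246896852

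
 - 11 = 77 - 88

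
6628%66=28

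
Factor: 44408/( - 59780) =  - 2^1  *5^( - 1)*7^( - 1)*13^1=- 26/35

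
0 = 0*573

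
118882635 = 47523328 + 71359307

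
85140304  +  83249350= 168389654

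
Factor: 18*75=1350=2^1*3^3*5^2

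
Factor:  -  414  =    -  2^1*3^2*23^1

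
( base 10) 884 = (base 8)1564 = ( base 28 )13g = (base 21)202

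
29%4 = 1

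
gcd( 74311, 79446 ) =1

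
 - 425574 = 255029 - 680603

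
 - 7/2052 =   -  7/2052  =  - 0.00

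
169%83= 3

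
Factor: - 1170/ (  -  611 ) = 90/47=2^1 * 3^2*5^1*47^( - 1)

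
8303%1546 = 573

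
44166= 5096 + 39070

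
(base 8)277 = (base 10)191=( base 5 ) 1231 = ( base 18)AB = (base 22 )8F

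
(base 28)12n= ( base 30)SN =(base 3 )1011222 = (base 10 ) 863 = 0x35f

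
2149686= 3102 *693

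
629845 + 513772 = 1143617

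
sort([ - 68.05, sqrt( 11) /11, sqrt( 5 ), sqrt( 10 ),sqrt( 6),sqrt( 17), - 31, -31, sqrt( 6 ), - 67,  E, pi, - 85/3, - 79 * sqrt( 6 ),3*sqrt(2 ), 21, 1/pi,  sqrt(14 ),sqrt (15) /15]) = [ - 79 *sqrt( 6), - 68.05 , - 67, - 31, - 31, - 85/3,  sqrt( 15 ) /15, sqrt( 11 ) /11,1/pi, sqrt (5), sqrt( 6 ), sqrt( 6 ), E, pi,sqrt( 10), sqrt ( 14), sqrt(17 ),3 * sqrt( 2 ),21]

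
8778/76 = 231/2= 115.50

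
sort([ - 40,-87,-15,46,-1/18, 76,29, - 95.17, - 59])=[ - 95.17, - 87,  -  59, -40,-15, - 1/18,29, 46 , 76]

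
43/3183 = 43/3183 = 0.01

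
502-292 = 210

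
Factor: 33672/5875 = 2^3 * 3^1* 5^(-3)*23^1*47^( - 1 )*61^1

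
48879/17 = 2875 + 4/17 = 2875.24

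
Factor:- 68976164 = -2^2*79^1*218279^1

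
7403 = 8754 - 1351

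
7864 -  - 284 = 8148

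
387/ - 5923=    - 387/5923=- 0.07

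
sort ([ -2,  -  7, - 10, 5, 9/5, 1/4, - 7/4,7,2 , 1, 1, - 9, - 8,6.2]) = [-10,-9 , - 8,- 7, - 2, - 7/4,1/4,1, 1,9/5,  2, 5,6.2,7 ] 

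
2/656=1/328  =  0.00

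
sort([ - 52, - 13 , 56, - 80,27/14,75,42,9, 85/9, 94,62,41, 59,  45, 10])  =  [ - 80, - 52, - 13,27/14,9,85/9,10,41,42,45,56,59,62,75,94]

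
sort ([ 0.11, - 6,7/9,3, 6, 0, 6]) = [ - 6,0, 0.11, 7/9,3, 6, 6 ] 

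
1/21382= 1/21382 = 0.00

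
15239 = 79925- 64686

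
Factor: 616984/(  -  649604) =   -  2^1*17^( - 1)*41^( - 1) * 331^1  =  - 662/697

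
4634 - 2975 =1659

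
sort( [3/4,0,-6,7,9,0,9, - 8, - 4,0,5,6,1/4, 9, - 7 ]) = [ - 8, - 7, - 6,  -  4,0,0, 0 , 1/4, 3/4,5,6, 7,9,9, 9 ] 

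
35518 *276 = 9802968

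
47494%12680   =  9454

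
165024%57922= 49180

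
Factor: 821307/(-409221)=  - 3^(-1)*23^1*41^( - 1 )*1109^( - 1)*11903^1 = - 273769/136407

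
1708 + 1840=3548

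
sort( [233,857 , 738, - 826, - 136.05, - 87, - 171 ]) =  [-826, -171, - 136.05, - 87, 233, 738,857 ]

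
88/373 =88/373 = 0.24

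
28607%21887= 6720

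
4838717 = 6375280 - 1536563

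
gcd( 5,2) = 1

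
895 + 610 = 1505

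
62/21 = 62/21 = 2.95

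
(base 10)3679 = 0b111001011111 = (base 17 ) cc7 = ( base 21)874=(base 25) 5m4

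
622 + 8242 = 8864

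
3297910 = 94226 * 35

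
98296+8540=106836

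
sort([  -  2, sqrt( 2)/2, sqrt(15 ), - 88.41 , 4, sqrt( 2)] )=[-88.41, - 2, sqrt ( 2)/2 , sqrt( 2) , sqrt(15 ), 4]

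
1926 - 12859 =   -  10933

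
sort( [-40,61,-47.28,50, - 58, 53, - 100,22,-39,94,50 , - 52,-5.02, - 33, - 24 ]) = [ - 100, - 58,-52, - 47.28, - 40,-39,  -  33,-24, - 5.02, 22,50, 50, 53,  61,94]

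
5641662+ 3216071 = 8857733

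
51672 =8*6459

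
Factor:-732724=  - 2^2*83^1*2207^1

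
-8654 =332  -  8986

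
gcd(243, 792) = 9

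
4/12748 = 1/3187 = 0.00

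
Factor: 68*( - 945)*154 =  - 2^3*3^3*5^1*7^2*11^1*17^1 = - 9896040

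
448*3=1344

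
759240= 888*855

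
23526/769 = 23526/769 = 30.59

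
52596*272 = 14306112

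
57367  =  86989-29622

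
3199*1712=5476688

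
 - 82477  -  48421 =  - 130898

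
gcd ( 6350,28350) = 50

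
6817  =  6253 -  - 564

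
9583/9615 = 9583/9615 = 1.00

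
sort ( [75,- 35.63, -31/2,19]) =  [ - 35.63 ,- 31/2, 19,75] 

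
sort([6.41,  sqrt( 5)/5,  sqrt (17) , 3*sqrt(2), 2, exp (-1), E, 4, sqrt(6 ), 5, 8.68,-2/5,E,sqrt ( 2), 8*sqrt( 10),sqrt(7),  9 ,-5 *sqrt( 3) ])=[-5*sqrt ( 3),-2/5, exp(-1),sqrt(5)/5, sqrt(2) , 2, sqrt(6), sqrt(7), E, E, 4, sqrt( 17 ),3 *sqrt(2), 5,  6.41, 8.68, 9,8 *sqrt ( 10) ] 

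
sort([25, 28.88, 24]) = [ 24,25,  28.88]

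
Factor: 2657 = 2657^1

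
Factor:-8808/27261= - 2^3 * 3^( -1 )*13^( - 1)*233^(  -  1 )*367^1 = -2936/9087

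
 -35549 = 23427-58976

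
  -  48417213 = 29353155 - 77770368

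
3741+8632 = 12373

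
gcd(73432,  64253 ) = 9179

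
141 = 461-320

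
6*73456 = 440736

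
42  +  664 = 706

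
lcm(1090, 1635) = 3270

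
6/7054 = 3/3527 = 0.00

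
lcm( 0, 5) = 0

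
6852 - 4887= 1965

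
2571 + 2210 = 4781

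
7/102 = 7/102  =  0.07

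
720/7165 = 144/1433 = 0.10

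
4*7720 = 30880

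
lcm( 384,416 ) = 4992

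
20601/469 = 43 + 62/67 =43.93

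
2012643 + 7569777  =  9582420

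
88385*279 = 24659415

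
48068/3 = 48068/3=16022.67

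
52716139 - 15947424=36768715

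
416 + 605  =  1021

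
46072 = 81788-35716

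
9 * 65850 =592650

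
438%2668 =438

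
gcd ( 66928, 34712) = 8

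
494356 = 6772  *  73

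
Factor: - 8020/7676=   -5^1*19^ ( - 1)* 101^( - 1 ) * 401^1 = - 2005/1919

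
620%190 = 50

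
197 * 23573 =4643881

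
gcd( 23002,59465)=7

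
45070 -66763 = -21693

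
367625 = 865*425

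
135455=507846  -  372391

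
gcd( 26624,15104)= 256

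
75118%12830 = 10968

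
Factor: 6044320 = 2^5*5^1*37^1*1021^1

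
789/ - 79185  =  -263/26395 =- 0.01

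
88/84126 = 44/42063 = 0.00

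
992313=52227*19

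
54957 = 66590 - 11633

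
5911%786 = 409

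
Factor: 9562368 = 2^8 * 3^1 * 12451^1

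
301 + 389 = 690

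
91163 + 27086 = 118249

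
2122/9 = 235 + 7/9 = 235.78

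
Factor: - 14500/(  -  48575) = 20/67=2^2*5^1*67^ ( - 1)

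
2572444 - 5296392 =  - 2723948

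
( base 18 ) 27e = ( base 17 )2c6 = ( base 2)1100010100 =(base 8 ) 1424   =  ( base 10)788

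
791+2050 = 2841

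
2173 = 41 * 53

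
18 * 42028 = 756504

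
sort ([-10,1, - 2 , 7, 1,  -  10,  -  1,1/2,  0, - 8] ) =[ - 10 , - 10 , - 8, - 2,  -  1 , 0 , 1/2,  1, 1, 7]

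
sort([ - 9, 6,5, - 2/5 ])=[ - 9, - 2/5,5,6]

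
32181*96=3089376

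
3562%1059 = 385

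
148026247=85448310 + 62577937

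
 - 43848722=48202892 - 92051614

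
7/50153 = 7/50153 = 0.00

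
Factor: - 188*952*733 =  - 2^5*7^1*17^1 * 47^1 * 733^1=- 131189408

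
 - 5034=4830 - 9864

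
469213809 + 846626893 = 1315840702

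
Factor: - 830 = -2^1*5^1*83^1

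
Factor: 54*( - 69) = -2^1*3^4*23^1 = -3726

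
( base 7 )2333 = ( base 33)PW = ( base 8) 1531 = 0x359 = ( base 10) 857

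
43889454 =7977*5502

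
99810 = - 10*( - 9981)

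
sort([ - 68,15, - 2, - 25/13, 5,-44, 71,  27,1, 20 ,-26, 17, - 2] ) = [-68, - 44, - 26, -2, - 2, - 25/13, 1, 5, 15 , 17, 20,27,71]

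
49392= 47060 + 2332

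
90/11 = 90/11= 8.18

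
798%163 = 146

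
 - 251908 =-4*62977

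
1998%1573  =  425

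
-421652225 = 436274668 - 857926893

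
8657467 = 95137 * 91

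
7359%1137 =537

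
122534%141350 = 122534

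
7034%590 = 544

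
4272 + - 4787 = -515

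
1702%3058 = 1702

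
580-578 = 2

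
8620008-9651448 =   -  1031440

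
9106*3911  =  35613566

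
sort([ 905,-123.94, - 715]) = [  -  715, - 123.94 , 905] 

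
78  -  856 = - 778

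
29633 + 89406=119039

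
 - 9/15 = -3/5 = - 0.60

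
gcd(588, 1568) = 196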